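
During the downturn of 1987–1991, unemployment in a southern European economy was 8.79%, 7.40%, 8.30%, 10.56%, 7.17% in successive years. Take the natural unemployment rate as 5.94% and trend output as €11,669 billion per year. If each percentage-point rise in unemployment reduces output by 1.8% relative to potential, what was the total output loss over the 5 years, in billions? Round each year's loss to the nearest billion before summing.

Year 1987: gap = -1.8 × (8.79 - 5.94) = -5.13%, loss ≈ 11669 × 5.13/100 ≈ 599.
Year 1988: gap = -1.8 × (7.4 - 5.94) = -2.628%, loss ≈ 11669 × 2.628/100 ≈ 307.
Year 1989: gap = -1.8 × (8.3 - 5.94) = -4.248%, loss ≈ 11669 × 4.248/100 ≈ 496.
Year 1990: gap = -1.8 × (10.56 - 5.94) = -8.316%, loss ≈ 11669 × 8.316/100 ≈ 970.
Year 1991: gap = -1.8 × (7.17 - 5.94) = -2.214%, loss ≈ 11669 × 2.214/100 ≈ 258.
Total lost output = 599 + 307 + 496 + 970 + 258 = 2630 billion.

€2,630 billion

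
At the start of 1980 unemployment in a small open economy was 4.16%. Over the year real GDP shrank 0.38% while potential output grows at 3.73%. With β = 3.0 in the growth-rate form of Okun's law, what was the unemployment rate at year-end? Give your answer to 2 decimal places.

5.53%

Growth-rate Okun's law: g_Y = g_Y* - β × Δu, so Δu = (g_Y* - g_Y)/β.
Δu = (3.73 + 0.38)/3.0 = 4.11/3.0 = 1.37 percentage points.
Year-end unemployment = 4.16 + 1.37 = 5.53%.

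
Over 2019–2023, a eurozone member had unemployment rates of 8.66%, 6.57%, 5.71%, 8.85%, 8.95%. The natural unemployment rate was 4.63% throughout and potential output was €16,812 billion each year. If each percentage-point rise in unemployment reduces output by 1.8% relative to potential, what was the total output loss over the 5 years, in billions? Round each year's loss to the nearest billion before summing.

Year 2019: gap = -1.8 × (8.66 - 4.63) = -7.254%, loss ≈ 16812 × 7.254/100 ≈ 1220.
Year 2020: gap = -1.8 × (6.57 - 4.63) = -3.492%, loss ≈ 16812 × 3.492/100 ≈ 587.
Year 2021: gap = -1.8 × (5.71 - 4.63) = -1.944%, loss ≈ 16812 × 1.944/100 ≈ 327.
Year 2022: gap = -1.8 × (8.85 - 4.63) = -7.596%, loss ≈ 16812 × 7.596/100 ≈ 1277.
Year 2023: gap = -1.8 × (8.95 - 4.63) = -7.776%, loss ≈ 16812 × 7.776/100 ≈ 1307.
Total lost output = 1220 + 587 + 327 + 1277 + 1307 = 4718 billion.

€4,718 billion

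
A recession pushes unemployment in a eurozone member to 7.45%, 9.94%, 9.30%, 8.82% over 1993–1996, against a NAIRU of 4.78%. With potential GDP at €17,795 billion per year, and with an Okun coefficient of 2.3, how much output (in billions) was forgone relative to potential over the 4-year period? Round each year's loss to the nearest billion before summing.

Year 1993: gap = -2.3 × (7.45 - 4.78) = -6.141%, loss ≈ 17795 × 6.141/100 ≈ 1093.
Year 1994: gap = -2.3 × (9.94 - 4.78) = -11.868%, loss ≈ 17795 × 11.868/100 ≈ 2112.
Year 1995: gap = -2.3 × (9.3 - 4.78) = -10.396%, loss ≈ 17795 × 10.396/100 ≈ 1850.
Year 1996: gap = -2.3 × (8.82 - 4.78) = -9.292%, loss ≈ 17795 × 9.292/100 ≈ 1654.
Total lost output = 1093 + 2112 + 1850 + 1654 = 6709 billion.

€6,709 billion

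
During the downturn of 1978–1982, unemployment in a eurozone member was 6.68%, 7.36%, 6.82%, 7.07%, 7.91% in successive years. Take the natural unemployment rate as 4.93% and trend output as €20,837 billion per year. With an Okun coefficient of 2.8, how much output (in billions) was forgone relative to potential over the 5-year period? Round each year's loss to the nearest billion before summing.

Year 1978: gap = -2.8 × (6.68 - 4.93) = -4.9%, loss ≈ 20837 × 4.9/100 ≈ 1021.
Year 1979: gap = -2.8 × (7.36 - 4.93) = -6.804%, loss ≈ 20837 × 6.804/100 ≈ 1418.
Year 1980: gap = -2.8 × (6.82 - 4.93) = -5.292%, loss ≈ 20837 × 5.292/100 ≈ 1103.
Year 1981: gap = -2.8 × (7.07 - 4.93) = -5.992%, loss ≈ 20837 × 5.992/100 ≈ 1249.
Year 1982: gap = -2.8 × (7.91 - 4.93) = -8.344%, loss ≈ 20837 × 8.344/100 ≈ 1739.
Total lost output = 1021 + 1418 + 1103 + 1249 + 1739 = 6530 billion.

€6,530 billion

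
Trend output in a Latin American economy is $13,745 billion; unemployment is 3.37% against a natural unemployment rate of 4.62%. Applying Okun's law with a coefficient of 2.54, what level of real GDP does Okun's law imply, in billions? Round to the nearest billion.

Unemployment gap = 3.37 - 4.62 = -1.25 points, so the output gap is -2.54 × (-1.25) = 3.175%.
Actual GDP = 13745 × (1 + 3.175/100) = 13745 × 1.03175 ≈ 14181 billion.

$14,181 billion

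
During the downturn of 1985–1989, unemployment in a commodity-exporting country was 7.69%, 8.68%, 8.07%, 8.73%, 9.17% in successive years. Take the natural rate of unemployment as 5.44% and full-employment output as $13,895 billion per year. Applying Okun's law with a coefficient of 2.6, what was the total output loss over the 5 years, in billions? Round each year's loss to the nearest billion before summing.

Year 1985: gap = -2.6 × (7.69 - 5.44) = -5.85%, loss ≈ 13895 × 5.85/100 ≈ 813.
Year 1986: gap = -2.6 × (8.68 - 5.44) = -8.424%, loss ≈ 13895 × 8.424/100 ≈ 1171.
Year 1987: gap = -2.6 × (8.07 - 5.44) = -6.838%, loss ≈ 13895 × 6.838/100 ≈ 950.
Year 1988: gap = -2.6 × (8.73 - 5.44) = -8.554%, loss ≈ 13895 × 8.554/100 ≈ 1189.
Year 1989: gap = -2.6 × (9.17 - 5.44) = -9.698%, loss ≈ 13895 × 9.698/100 ≈ 1348.
Total lost output = 813 + 1171 + 950 + 1189 + 1348 = 5471 billion.

$5,471 billion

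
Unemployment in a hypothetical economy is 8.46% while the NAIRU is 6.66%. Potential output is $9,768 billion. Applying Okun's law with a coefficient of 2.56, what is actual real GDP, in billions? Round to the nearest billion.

Unemployment gap = 8.46 - 6.66 = 1.8 points, so the output gap is -2.56 × 1.8 = -4.608%.
Actual GDP = 9768 × (1 - 4.608/100) = 9768 × 0.95392 ≈ 9318 billion.

$9,318 billion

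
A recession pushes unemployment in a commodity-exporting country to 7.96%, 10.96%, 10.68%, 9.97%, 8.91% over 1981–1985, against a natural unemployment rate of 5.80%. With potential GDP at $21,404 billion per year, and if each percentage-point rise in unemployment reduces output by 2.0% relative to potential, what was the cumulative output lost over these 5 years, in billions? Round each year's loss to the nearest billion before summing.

Year 1981: gap = -2.0 × (7.96 - 5.8) = -4.32%, loss ≈ 21404 × 4.32/100 ≈ 925.
Year 1982: gap = -2.0 × (10.96 - 5.8) = -10.32%, loss ≈ 21404 × 10.32/100 ≈ 2209.
Year 1983: gap = -2.0 × (10.68 - 5.8) = -9.76%, loss ≈ 21404 × 9.76/100 ≈ 2089.
Year 1984: gap = -2.0 × (9.97 - 5.8) = -8.34%, loss ≈ 21404 × 8.34/100 ≈ 1785.
Year 1985: gap = -2.0 × (8.91 - 5.8) = -6.22%, loss ≈ 21404 × 6.22/100 ≈ 1331.
Total lost output = 925 + 2209 + 2089 + 1785 + 1331 = 8339 billion.

$8,339 billion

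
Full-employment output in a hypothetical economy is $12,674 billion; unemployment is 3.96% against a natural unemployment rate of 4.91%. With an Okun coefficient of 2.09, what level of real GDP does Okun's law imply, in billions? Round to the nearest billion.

$12,926 billion

Unemployment gap = 3.96 - 4.91 = -0.95 points, so the output gap is -2.09 × (-0.95) = 1.9855%.
Actual GDP = 12674 × (1 + 1.9855/100) = 12674 × 1.019855 ≈ 12926 billion.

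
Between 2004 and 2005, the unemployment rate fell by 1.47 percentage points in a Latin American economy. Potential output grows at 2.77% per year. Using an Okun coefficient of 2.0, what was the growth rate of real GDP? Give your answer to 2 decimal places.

5.71%

Growth-rate Okun's law: g_Y = g_Y* - β × Δu.
g_Y = 2.77 - 2.0 × (-1.47) = 2.77 + 2.94 = 5.71%, i.e. 5.71% to 2 d.p.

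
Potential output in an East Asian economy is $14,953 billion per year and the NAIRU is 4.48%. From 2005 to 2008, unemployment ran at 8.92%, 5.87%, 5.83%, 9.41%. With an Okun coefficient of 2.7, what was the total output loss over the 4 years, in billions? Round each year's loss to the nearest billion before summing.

Year 2005: gap = -2.7 × (8.92 - 4.48) = -11.988%, loss ≈ 14953 × 11.988/100 ≈ 1793.
Year 2006: gap = -2.7 × (5.87 - 4.48) = -3.753%, loss ≈ 14953 × 3.753/100 ≈ 561.
Year 2007: gap = -2.7 × (5.83 - 4.48) = -3.645%, loss ≈ 14953 × 3.645/100 ≈ 545.
Year 2008: gap = -2.7 × (9.41 - 4.48) = -13.311%, loss ≈ 14953 × 13.311/100 ≈ 1990.
Total lost output = 1793 + 561 + 545 + 1990 = 4889 billion.

$4,889 billion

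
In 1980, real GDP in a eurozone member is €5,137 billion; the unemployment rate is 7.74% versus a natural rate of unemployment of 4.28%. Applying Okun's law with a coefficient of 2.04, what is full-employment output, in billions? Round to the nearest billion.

€5,527 billion

Unemployment gap = 7.74 - 4.28 = 3.46 points, so output gap = -2.04 × 3.46 = -7.0584%.
Since Y = Y* × (1 + gap/100), Y* = 5137/0.929416 ≈ 5527 billion.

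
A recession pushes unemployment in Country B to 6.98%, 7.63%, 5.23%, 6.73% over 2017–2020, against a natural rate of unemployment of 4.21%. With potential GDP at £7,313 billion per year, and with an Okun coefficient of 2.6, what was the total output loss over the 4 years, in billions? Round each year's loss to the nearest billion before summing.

£1,850 billion

Year 2017: gap = -2.6 × (6.98 - 4.21) = -7.202%, loss ≈ 7313 × 7.202/100 ≈ 527.
Year 2018: gap = -2.6 × (7.63 - 4.21) = -8.892%, loss ≈ 7313 × 8.892/100 ≈ 650.
Year 2019: gap = -2.6 × (5.23 - 4.21) = -2.652%, loss ≈ 7313 × 2.652/100 ≈ 194.
Year 2020: gap = -2.6 × (6.73 - 4.21) = -6.552%, loss ≈ 7313 × 6.552/100 ≈ 479.
Total lost output = 527 + 650 + 194 + 479 = 1850 billion.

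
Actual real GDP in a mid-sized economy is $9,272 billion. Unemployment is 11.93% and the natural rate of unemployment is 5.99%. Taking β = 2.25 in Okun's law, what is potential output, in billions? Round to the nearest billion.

$10,702 billion

Unemployment gap = 11.93 - 5.99 = 5.94 points, so output gap = -2.25 × 5.94 = -13.365%.
Since Y = Y* × (1 + gap/100), Y* = 9272/0.86635 ≈ 10702 billion.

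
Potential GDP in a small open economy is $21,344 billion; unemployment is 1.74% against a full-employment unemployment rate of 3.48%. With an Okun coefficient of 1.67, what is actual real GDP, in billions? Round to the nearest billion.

Unemployment gap = 1.74 - 3.48 = -1.74 points, so the output gap is -1.67 × (-1.74) = 2.9058%.
Actual GDP = 21344 × (1 + 2.9058/100) = 21344 × 1.029058 ≈ 21964 billion.

$21,964 billion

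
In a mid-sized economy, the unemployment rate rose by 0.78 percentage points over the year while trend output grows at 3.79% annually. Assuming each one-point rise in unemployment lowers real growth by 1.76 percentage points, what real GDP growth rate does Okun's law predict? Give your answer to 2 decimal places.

2.42%

Growth-rate Okun's law: g_Y = g_Y* - β × Δu.
g_Y = 3.79 - 1.76 × (0.78) = 3.79 - 1.3728 = 2.4172%, i.e. 2.42% to 2 d.p.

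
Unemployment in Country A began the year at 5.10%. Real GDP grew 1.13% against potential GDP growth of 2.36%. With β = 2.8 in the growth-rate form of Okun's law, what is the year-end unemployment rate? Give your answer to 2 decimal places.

Growth-rate Okun's law: g_Y = g_Y* - β × Δu, so Δu = (g_Y* - g_Y)/β.
Δu = (2.36 - 1.13)/2.8 = 1.23/2.8 = 0.44 percentage points.
Year-end unemployment = 5.1 + 0.44 = 5.54%.

5.54%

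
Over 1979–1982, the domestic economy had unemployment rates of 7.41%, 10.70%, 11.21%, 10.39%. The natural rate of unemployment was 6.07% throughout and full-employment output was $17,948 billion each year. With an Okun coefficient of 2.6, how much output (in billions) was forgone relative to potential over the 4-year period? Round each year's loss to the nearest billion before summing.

Year 1979: gap = -2.6 × (7.41 - 6.07) = -3.484%, loss ≈ 17948 × 3.484/100 ≈ 625.
Year 1980: gap = -2.6 × (10.7 - 6.07) = -12.038%, loss ≈ 17948 × 12.038/100 ≈ 2161.
Year 1981: gap = -2.6 × (11.21 - 6.07) = -13.364%, loss ≈ 17948 × 13.364/100 ≈ 2399.
Year 1982: gap = -2.6 × (10.39 - 6.07) = -11.232%, loss ≈ 17948 × 11.232/100 ≈ 2016.
Total lost output = 625 + 2161 + 2399 + 2016 = 7201 billion.

$7,201 billion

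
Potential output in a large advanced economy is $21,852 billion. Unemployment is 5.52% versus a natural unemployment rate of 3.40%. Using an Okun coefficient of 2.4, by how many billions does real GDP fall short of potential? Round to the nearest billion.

Output gap = -2.4 × (5.52 - 3.4) = -2.4 × 2.12 = -5.088%.
Actual GDP ≈ 21852 × 0.94912 ≈ 20740 billion, so the shortfall is 21852 - 20740 = 1112 billion.

$1,112 billion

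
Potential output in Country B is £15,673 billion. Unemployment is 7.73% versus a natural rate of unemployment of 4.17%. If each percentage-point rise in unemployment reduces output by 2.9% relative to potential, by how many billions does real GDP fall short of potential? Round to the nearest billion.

Output gap = -2.9 × (7.73 - 4.17) = -2.9 × 3.56 = -10.324%.
Actual GDP ≈ 15673 × 0.89676 ≈ 14055 billion, so the shortfall is 15673 - 14055 = 1618 billion.

£1,618 billion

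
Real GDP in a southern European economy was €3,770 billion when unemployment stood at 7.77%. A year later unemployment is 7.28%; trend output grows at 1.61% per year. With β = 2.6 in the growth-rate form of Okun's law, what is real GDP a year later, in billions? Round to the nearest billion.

€3,879 billion

Δu = 7.28 - 7.77 = -0.49 points.
Okun's law (growth form): g_Y = g_Y* - β × Δu = 1.61 - 2.6 × (-0.49) = 1.61 + 1.274 = 2.884%.
Real GDP in the next year = 3770 × (1 + 2.884/100) = 3770 × 1.02884 ≈ 3879 billion.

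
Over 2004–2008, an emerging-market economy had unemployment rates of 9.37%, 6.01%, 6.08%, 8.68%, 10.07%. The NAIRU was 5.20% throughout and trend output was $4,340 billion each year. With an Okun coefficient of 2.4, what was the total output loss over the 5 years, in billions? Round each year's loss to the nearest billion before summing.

$1,479 billion

Year 2004: gap = -2.4 × (9.37 - 5.2) = -10.008%, loss ≈ 4340 × 10.008/100 ≈ 434.
Year 2005: gap = -2.4 × (6.01 - 5.2) = -1.944%, loss ≈ 4340 × 1.944/100 ≈ 84.
Year 2006: gap = -2.4 × (6.08 - 5.2) = -2.112%, loss ≈ 4340 × 2.112/100 ≈ 92.
Year 2007: gap = -2.4 × (8.68 - 5.2) = -8.352%, loss ≈ 4340 × 8.352/100 ≈ 362.
Year 2008: gap = -2.4 × (10.07 - 5.2) = -11.688%, loss ≈ 4340 × 11.688/100 ≈ 507.
Total lost output = 434 + 84 + 92 + 362 + 507 = 1479 billion.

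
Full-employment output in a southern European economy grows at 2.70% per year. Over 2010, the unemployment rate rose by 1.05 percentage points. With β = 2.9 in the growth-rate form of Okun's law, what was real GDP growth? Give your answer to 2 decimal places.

-0.35%

Growth-rate Okun's law: g_Y = g_Y* - β × Δu.
g_Y = 2.70 - 2.9 × (1.05) = 2.7 - 3.045 = -0.345%, i.e. -0.35% to 2 d.p.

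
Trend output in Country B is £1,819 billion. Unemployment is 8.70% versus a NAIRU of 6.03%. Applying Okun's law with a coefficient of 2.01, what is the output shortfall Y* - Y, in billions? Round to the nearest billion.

Output gap = -2.01 × (8.7 - 6.03) = -2.01 × 2.67 = -5.3667%.
Actual GDP ≈ 1819 × 0.946333 ≈ 1721 billion, so the shortfall is 1819 - 1721 = 98 billion.

£98 billion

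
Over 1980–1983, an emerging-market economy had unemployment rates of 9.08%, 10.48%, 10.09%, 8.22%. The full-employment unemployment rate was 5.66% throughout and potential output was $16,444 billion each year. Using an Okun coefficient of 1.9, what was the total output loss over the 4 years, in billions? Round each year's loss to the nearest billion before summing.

Year 1980: gap = -1.9 × (9.08 - 5.66) = -6.498%, loss ≈ 16444 × 6.498/100 ≈ 1069.
Year 1981: gap = -1.9 × (10.48 - 5.66) = -9.158%, loss ≈ 16444 × 9.158/100 ≈ 1506.
Year 1982: gap = -1.9 × (10.09 - 5.66) = -8.417%, loss ≈ 16444 × 8.417/100 ≈ 1384.
Year 1983: gap = -1.9 × (8.22 - 5.66) = -4.864%, loss ≈ 16444 × 4.864/100 ≈ 800.
Total lost output = 1069 + 1506 + 1384 + 800 = 4759 billion.

$4,759 billion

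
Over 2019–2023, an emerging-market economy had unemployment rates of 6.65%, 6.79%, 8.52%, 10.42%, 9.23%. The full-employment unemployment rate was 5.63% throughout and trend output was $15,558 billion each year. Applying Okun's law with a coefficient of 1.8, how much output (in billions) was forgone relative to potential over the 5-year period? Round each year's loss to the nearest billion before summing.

$3,769 billion

Year 2019: gap = -1.8 × (6.65 - 5.63) = -1.836%, loss ≈ 15558 × 1.836/100 ≈ 286.
Year 2020: gap = -1.8 × (6.79 - 5.63) = -2.088%, loss ≈ 15558 × 2.088/100 ≈ 325.
Year 2021: gap = -1.8 × (8.52 - 5.63) = -5.202%, loss ≈ 15558 × 5.202/100 ≈ 809.
Year 2022: gap = -1.8 × (10.42 - 5.63) = -8.622%, loss ≈ 15558 × 8.622/100 ≈ 1341.
Year 2023: gap = -1.8 × (9.23 - 5.63) = -6.48%, loss ≈ 15558 × 6.48/100 ≈ 1008.
Total lost output = 286 + 325 + 809 + 1341 + 1008 = 3769 billion.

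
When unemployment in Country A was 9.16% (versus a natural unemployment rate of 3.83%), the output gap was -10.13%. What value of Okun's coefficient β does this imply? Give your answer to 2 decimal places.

β ≈ 1.90

Okun's law: output gap = -β × (u - u*).
-10.13 = -β × (9.16 - 3.83) = -β × 5.33, so β = 10.13/5.33 = 1.90.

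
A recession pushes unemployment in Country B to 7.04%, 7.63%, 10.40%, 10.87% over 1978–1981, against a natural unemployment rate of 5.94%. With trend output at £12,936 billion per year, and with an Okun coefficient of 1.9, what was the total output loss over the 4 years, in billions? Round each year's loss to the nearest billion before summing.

£2,993 billion

Year 1978: gap = -1.9 × (7.04 - 5.94) = -2.09%, loss ≈ 12936 × 2.09/100 ≈ 270.
Year 1979: gap = -1.9 × (7.63 - 5.94) = -3.211%, loss ≈ 12936 × 3.211/100 ≈ 415.
Year 1980: gap = -1.9 × (10.4 - 5.94) = -8.474%, loss ≈ 12936 × 8.474/100 ≈ 1096.
Year 1981: gap = -1.9 × (10.87 - 5.94) = -9.367%, loss ≈ 12936 × 9.367/100 ≈ 1212.
Total lost output = 270 + 415 + 1096 + 1212 = 2993 billion.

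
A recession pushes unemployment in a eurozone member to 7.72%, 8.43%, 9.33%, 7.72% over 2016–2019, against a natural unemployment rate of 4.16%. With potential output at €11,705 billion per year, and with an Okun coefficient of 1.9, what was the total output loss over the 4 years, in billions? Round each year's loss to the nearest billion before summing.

€3,684 billion

Year 2016: gap = -1.9 × (7.72 - 4.16) = -6.764%, loss ≈ 11705 × 6.764/100 ≈ 792.
Year 2017: gap = -1.9 × (8.43 - 4.16) = -8.113%, loss ≈ 11705 × 8.113/100 ≈ 950.
Year 2018: gap = -1.9 × (9.33 - 4.16) = -9.823%, loss ≈ 11705 × 9.823/100 ≈ 1150.
Year 2019: gap = -1.9 × (7.72 - 4.16) = -6.764%, loss ≈ 11705 × 6.764/100 ≈ 792.
Total lost output = 792 + 950 + 1150 + 792 = 3684 billion.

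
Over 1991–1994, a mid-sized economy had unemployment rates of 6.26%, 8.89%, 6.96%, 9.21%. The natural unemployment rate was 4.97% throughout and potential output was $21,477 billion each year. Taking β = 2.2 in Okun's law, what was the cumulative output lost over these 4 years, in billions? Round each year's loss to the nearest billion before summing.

$5,405 billion

Year 1991: gap = -2.2 × (6.26 - 4.97) = -2.838%, loss ≈ 21477 × 2.838/100 ≈ 610.
Year 1992: gap = -2.2 × (8.89 - 4.97) = -8.624%, loss ≈ 21477 × 8.624/100 ≈ 1852.
Year 1993: gap = -2.2 × (6.96 - 4.97) = -4.378%, loss ≈ 21477 × 4.378/100 ≈ 940.
Year 1994: gap = -2.2 × (9.21 - 4.97) = -9.328%, loss ≈ 21477 × 9.328/100 ≈ 2003.
Total lost output = 610 + 1852 + 940 + 2003 = 5405 billion.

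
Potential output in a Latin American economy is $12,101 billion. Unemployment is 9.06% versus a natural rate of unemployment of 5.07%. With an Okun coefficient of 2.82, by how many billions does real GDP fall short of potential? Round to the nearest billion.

$1,362 billion

Output gap = -2.82 × (9.06 - 5.07) = -2.82 × 3.99 = -11.2518%.
Actual GDP ≈ 12101 × 0.887482 ≈ 10739 billion, so the shortfall is 12101 - 10739 = 1362 billion.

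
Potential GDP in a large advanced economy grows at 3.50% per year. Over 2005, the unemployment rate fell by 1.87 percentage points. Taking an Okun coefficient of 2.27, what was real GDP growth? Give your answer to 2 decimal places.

7.74%

Growth-rate Okun's law: g_Y = g_Y* - β × Δu.
g_Y = 3.50 - 2.27 × (-1.87) = 3.5 + 4.2449 = 7.7449%, i.e. 7.74% to 2 d.p.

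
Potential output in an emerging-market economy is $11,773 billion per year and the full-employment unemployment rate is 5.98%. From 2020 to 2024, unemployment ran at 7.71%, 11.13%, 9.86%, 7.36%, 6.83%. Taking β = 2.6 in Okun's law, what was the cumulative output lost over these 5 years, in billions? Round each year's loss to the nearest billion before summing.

$3,976 billion

Year 2020: gap = -2.6 × (7.71 - 5.98) = -4.498%, loss ≈ 11773 × 4.498/100 ≈ 530.
Year 2021: gap = -2.6 × (11.13 - 5.98) = -13.39%, loss ≈ 11773 × 13.39/100 ≈ 1576.
Year 2022: gap = -2.6 × (9.86 - 5.98) = -10.088%, loss ≈ 11773 × 10.088/100 ≈ 1188.
Year 2023: gap = -2.6 × (7.36 - 5.98) = -3.588%, loss ≈ 11773 × 3.588/100 ≈ 422.
Year 2024: gap = -2.6 × (6.83 - 5.98) = -2.21%, loss ≈ 11773 × 2.21/100 ≈ 260.
Total lost output = 530 + 1576 + 1188 + 422 + 260 = 3976 billion.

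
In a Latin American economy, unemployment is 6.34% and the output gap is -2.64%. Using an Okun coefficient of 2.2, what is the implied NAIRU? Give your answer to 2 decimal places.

From Okun's law, u - u* = -(output gap)/β = -(-2.64)/2.2 = 1.2 points.
So u* = 6.34 - 1.2 = 5.14%.

5.14%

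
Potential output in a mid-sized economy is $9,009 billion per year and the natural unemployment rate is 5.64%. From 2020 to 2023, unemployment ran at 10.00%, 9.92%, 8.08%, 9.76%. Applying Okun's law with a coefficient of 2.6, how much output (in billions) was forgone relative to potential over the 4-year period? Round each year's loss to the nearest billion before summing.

Year 2020: gap = -2.6 × (10 - 5.64) = -11.336%, loss ≈ 9009 × 11.336/100 ≈ 1021.
Year 2021: gap = -2.6 × (9.92 - 5.64) = -11.128%, loss ≈ 9009 × 11.128/100 ≈ 1003.
Year 2022: gap = -2.6 × (8.08 - 5.64) = -6.344%, loss ≈ 9009 × 6.344/100 ≈ 572.
Year 2023: gap = -2.6 × (9.76 - 5.64) = -10.712%, loss ≈ 9009 × 10.712/100 ≈ 965.
Total lost output = 1021 + 1003 + 572 + 965 = 3561 billion.

$3,561 billion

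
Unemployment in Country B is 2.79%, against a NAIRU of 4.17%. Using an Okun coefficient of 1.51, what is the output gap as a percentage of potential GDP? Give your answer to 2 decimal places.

2.08%

The unemployment gap is 2.79 - 4.17 = -1.38 percentage points.
Okun's law gives an output gap of -1.51 × (-1.38) = 2.0838%, i.e. 2.08% above potential.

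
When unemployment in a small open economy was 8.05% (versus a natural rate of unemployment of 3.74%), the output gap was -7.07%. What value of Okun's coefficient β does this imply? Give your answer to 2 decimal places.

β ≈ 1.64

Okun's law: output gap = -β × (u - u*).
-7.07 = -β × (8.05 - 3.74) = -β × 4.31, so β = 7.07/4.31 = 1.64.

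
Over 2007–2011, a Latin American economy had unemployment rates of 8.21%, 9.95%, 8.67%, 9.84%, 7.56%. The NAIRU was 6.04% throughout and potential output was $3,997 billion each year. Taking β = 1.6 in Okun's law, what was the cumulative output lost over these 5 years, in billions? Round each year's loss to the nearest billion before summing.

$897 billion

Year 2007: gap = -1.6 × (8.21 - 6.04) = -3.472%, loss ≈ 3997 × 3.472/100 ≈ 139.
Year 2008: gap = -1.6 × (9.95 - 6.04) = -6.256%, loss ≈ 3997 × 6.256/100 ≈ 250.
Year 2009: gap = -1.6 × (8.67 - 6.04) = -4.208%, loss ≈ 3997 × 4.208/100 ≈ 168.
Year 2010: gap = -1.6 × (9.84 - 6.04) = -6.08%, loss ≈ 3997 × 6.08/100 ≈ 243.
Year 2011: gap = -1.6 × (7.56 - 6.04) = -2.432%, loss ≈ 3997 × 2.432/100 ≈ 97.
Total lost output = 139 + 250 + 168 + 243 + 97 = 897 billion.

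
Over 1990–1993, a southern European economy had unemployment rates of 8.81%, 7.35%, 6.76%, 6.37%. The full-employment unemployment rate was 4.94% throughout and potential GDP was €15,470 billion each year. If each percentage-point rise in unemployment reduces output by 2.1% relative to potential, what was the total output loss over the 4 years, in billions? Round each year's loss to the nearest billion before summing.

Year 1990: gap = -2.1 × (8.81 - 4.94) = -8.127%, loss ≈ 15470 × 8.127/100 ≈ 1257.
Year 1991: gap = -2.1 × (7.35 - 4.94) = -5.061%, loss ≈ 15470 × 5.061/100 ≈ 783.
Year 1992: gap = -2.1 × (6.76 - 4.94) = -3.822%, loss ≈ 15470 × 3.822/100 ≈ 591.
Year 1993: gap = -2.1 × (6.37 - 4.94) = -3.003%, loss ≈ 15470 × 3.003/100 ≈ 465.
Total lost output = 1257 + 783 + 591 + 465 = 3096 billion.

€3,096 billion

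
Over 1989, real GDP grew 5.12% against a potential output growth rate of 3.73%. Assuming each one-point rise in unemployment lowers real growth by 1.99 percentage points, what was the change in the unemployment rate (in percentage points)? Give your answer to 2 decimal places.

Growth-rate Okun's law: g_Y = g_Y* - β × Δu, so Δu = (g_Y* - g_Y)/β.
Δu = (3.73 - 5.12)/1.99 = -1.39/1.99 = -0.70 percentage points.

-0.70 percentage points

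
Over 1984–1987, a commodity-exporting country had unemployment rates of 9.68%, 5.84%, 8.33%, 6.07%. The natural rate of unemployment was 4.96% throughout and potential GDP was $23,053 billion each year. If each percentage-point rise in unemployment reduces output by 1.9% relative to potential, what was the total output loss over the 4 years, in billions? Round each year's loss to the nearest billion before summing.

Year 1984: gap = -1.9 × (9.68 - 4.96) = -8.968%, loss ≈ 23053 × 8.968/100 ≈ 2067.
Year 1985: gap = -1.9 × (5.84 - 4.96) = -1.672%, loss ≈ 23053 × 1.672/100 ≈ 385.
Year 1986: gap = -1.9 × (8.33 - 4.96) = -6.403%, loss ≈ 23053 × 6.403/100 ≈ 1476.
Year 1987: gap = -1.9 × (6.07 - 4.96) = -2.109%, loss ≈ 23053 × 2.109/100 ≈ 486.
Total lost output = 2067 + 385 + 1476 + 486 = 4414 billion.

$4,414 billion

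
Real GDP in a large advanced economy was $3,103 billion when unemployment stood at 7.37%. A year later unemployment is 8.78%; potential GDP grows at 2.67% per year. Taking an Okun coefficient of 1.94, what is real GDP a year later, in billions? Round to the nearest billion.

Δu = 8.78 - 7.37 = 1.41 points.
Okun's law (growth form): g_Y = g_Y* - β × Δu = 2.67 - 1.94 × (1.41) = 2.67 - 2.7354 = -0.0654%.
Real GDP in the next year = 3103 × (1 - 0.0654/100) = 3103 × 0.999346 ≈ 3101 billion.

$3,101 billion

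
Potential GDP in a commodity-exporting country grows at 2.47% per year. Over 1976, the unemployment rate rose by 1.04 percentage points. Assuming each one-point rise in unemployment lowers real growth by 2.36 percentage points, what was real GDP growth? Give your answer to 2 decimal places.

Growth-rate Okun's law: g_Y = g_Y* - β × Δu.
g_Y = 2.47 - 2.36 × (1.04) = 2.47 - 2.4544 = 0.0156%, i.e. 0.02% to 2 d.p.

0.02%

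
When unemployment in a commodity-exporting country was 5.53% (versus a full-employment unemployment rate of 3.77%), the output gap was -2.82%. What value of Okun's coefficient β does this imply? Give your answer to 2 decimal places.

β ≈ 1.60

Okun's law: output gap = -β × (u - u*).
-2.82 = -β × (5.53 - 3.77) = -β × 1.76, so β = 2.82/1.76 = 1.60.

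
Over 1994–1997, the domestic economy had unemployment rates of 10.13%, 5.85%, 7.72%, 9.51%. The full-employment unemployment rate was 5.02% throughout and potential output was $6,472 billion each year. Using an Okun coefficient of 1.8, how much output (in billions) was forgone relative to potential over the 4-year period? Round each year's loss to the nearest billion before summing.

Year 1994: gap = -1.8 × (10.13 - 5.02) = -9.198%, loss ≈ 6472 × 9.198/100 ≈ 595.
Year 1995: gap = -1.8 × (5.85 - 5.02) = -1.494%, loss ≈ 6472 × 1.494/100 ≈ 97.
Year 1996: gap = -1.8 × (7.72 - 5.02) = -4.86%, loss ≈ 6472 × 4.86/100 ≈ 315.
Year 1997: gap = -1.8 × (9.51 - 5.02) = -8.082%, loss ≈ 6472 × 8.082/100 ≈ 523.
Total lost output = 595 + 97 + 315 + 523 = 1530 billion.

$1,530 billion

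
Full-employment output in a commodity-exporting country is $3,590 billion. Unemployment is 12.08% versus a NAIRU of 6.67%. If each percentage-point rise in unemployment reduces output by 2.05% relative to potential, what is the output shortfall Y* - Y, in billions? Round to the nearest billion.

$398 billion

Output gap = -2.05 × (12.08 - 6.67) = -2.05 × 5.41 = -11.0905%.
Actual GDP ≈ 3590 × 0.889095 ≈ 3192 billion, so the shortfall is 3590 - 3192 = 398 billion.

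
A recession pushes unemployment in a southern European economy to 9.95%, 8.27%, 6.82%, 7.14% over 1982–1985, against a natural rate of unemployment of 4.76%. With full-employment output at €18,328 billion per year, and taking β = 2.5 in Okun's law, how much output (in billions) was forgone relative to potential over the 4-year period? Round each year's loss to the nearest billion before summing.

€6,021 billion

Year 1982: gap = -2.5 × (9.95 - 4.76) = -12.975%, loss ≈ 18328 × 12.975/100 ≈ 2378.
Year 1983: gap = -2.5 × (8.27 - 4.76) = -8.775%, loss ≈ 18328 × 8.775/100 ≈ 1608.
Year 1984: gap = -2.5 × (6.82 - 4.76) = -5.15%, loss ≈ 18328 × 5.15/100 ≈ 944.
Year 1985: gap = -2.5 × (7.14 - 4.76) = -5.95%, loss ≈ 18328 × 5.95/100 ≈ 1091.
Total lost output = 2378 + 1608 + 944 + 1091 = 6021 billion.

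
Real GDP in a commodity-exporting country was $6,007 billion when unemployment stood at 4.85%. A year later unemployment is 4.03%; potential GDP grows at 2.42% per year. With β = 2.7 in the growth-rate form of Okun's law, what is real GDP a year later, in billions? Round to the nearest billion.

Δu = 4.03 - 4.85 = -0.82 points.
Okun's law (growth form): g_Y = g_Y* - β × Δu = 2.42 - 2.7 × (-0.82) = 2.42 + 2.214 = 4.634%.
Real GDP in the next year = 6007 × (1 + 4.634/100) = 6007 × 1.04634 ≈ 6285 billion.

$6,285 billion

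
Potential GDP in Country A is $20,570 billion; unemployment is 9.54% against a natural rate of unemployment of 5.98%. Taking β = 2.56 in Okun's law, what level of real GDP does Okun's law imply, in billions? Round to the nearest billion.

$18,695 billion

Unemployment gap = 9.54 - 5.98 = 3.56 points, so the output gap is -2.56 × 3.56 = -9.1136%.
Actual GDP = 20570 × (1 - 9.1136/100) = 20570 × 0.908864 ≈ 18695 billion.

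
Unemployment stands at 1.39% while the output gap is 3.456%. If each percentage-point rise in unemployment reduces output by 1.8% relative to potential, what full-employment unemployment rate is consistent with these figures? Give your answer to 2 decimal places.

3.31%

From Okun's law, u - u* = -(output gap)/β = -(3.456)/1.8 = -1.92 points.
So u* = 1.39 + 1.92 = 3.31%.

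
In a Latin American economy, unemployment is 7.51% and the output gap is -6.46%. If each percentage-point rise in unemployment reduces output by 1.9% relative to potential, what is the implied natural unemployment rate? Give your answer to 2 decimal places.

4.11%

From Okun's law, u - u* = -(output gap)/β = -(-6.46)/1.9 = 3.4 points.
So u* = 7.51 - 3.4 = 4.11%.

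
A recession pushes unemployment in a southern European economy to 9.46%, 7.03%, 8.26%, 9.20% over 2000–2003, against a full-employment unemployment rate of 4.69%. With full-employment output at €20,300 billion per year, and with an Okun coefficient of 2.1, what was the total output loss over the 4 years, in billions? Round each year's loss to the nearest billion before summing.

€6,476 billion

Year 2000: gap = -2.1 × (9.46 - 4.69) = -10.017%, loss ≈ 20300 × 10.017/100 ≈ 2033.
Year 2001: gap = -2.1 × (7.03 - 4.69) = -4.914%, loss ≈ 20300 × 4.914/100 ≈ 998.
Year 2002: gap = -2.1 × (8.26 - 4.69) = -7.497%, loss ≈ 20300 × 7.497/100 ≈ 1522.
Year 2003: gap = -2.1 × (9.2 - 4.69) = -9.471%, loss ≈ 20300 × 9.471/100 ≈ 1923.
Total lost output = 2033 + 998 + 1522 + 1923 = 6476 billion.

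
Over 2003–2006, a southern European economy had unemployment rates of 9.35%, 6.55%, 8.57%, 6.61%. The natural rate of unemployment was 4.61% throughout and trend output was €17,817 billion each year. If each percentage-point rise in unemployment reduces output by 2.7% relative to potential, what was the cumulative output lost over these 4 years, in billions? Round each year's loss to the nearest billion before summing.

€6,080 billion

Year 2003: gap = -2.7 × (9.35 - 4.61) = -12.798%, loss ≈ 17817 × 12.798/100 ≈ 2280.
Year 2004: gap = -2.7 × (6.55 - 4.61) = -5.238%, loss ≈ 17817 × 5.238/100 ≈ 933.
Year 2005: gap = -2.7 × (8.57 - 4.61) = -10.692%, loss ≈ 17817 × 10.692/100 ≈ 1905.
Year 2006: gap = -2.7 × (6.61 - 4.61) = -5.4%, loss ≈ 17817 × 5.4/100 ≈ 962.
Total lost output = 2280 + 933 + 1905 + 962 = 6080 billion.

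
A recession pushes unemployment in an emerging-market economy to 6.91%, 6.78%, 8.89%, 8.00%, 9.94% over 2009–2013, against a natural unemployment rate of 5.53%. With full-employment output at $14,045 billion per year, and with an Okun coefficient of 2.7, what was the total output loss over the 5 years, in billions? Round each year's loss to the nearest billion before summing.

Year 2009: gap = -2.7 × (6.91 - 5.53) = -3.726%, loss ≈ 14045 × 3.726/100 ≈ 523.
Year 2010: gap = -2.7 × (6.78 - 5.53) = -3.375%, loss ≈ 14045 × 3.375/100 ≈ 474.
Year 2011: gap = -2.7 × (8.89 - 5.53) = -9.072%, loss ≈ 14045 × 9.072/100 ≈ 1274.
Year 2012: gap = -2.7 × (8 - 5.53) = -6.669%, loss ≈ 14045 × 6.669/100 ≈ 937.
Year 2013: gap = -2.7 × (9.94 - 5.53) = -11.907%, loss ≈ 14045 × 11.907/100 ≈ 1672.
Total lost output = 523 + 474 + 1274 + 937 + 1672 = 4880 billion.

$4,880 billion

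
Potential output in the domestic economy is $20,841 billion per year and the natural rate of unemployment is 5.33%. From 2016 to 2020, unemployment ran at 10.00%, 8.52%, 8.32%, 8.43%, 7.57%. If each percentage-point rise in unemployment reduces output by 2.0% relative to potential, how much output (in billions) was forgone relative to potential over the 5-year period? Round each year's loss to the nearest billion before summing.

Year 2016: gap = -2.0 × (10 - 5.33) = -9.34%, loss ≈ 20841 × 9.34/100 ≈ 1947.
Year 2017: gap = -2.0 × (8.52 - 5.33) = -6.38%, loss ≈ 20841 × 6.38/100 ≈ 1330.
Year 2018: gap = -2.0 × (8.32 - 5.33) = -5.98%, loss ≈ 20841 × 5.98/100 ≈ 1246.
Year 2019: gap = -2.0 × (8.43 - 5.33) = -6.2%, loss ≈ 20841 × 6.2/100 ≈ 1292.
Year 2020: gap = -2.0 × (7.57 - 5.33) = -4.48%, loss ≈ 20841 × 4.48/100 ≈ 934.
Total lost output = 1947 + 1330 + 1246 + 1292 + 934 = 6749 billion.

$6,749 billion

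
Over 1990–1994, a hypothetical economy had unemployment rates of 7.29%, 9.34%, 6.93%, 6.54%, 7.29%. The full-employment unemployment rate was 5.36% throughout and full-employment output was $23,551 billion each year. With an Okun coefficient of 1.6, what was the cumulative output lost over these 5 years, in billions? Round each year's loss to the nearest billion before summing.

Year 1990: gap = -1.6 × (7.29 - 5.36) = -3.088%, loss ≈ 23551 × 3.088/100 ≈ 727.
Year 1991: gap = -1.6 × (9.34 - 5.36) = -6.368%, loss ≈ 23551 × 6.368/100 ≈ 1500.
Year 1992: gap = -1.6 × (6.93 - 5.36) = -2.512%, loss ≈ 23551 × 2.512/100 ≈ 592.
Year 1993: gap = -1.6 × (6.54 - 5.36) = -1.888%, loss ≈ 23551 × 1.888/100 ≈ 445.
Year 1994: gap = -1.6 × (7.29 - 5.36) = -3.088%, loss ≈ 23551 × 3.088/100 ≈ 727.
Total lost output = 727 + 1500 + 592 + 445 + 727 = 3991 billion.

$3,991 billion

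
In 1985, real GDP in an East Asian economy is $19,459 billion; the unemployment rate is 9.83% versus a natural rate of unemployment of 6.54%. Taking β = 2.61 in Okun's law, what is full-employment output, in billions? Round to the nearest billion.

Unemployment gap = 9.83 - 6.54 = 3.29 points, so output gap = -2.61 × 3.29 = -8.5869%.
Since Y = Y* × (1 + gap/100), Y* = 19459/0.914131 ≈ 21287 billion.

$21,287 billion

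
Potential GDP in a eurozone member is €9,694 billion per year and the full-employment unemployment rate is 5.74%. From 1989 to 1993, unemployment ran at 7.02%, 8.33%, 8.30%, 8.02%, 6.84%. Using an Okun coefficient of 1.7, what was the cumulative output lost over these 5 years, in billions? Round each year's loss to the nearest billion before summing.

€1,617 billion

Year 1989: gap = -1.7 × (7.02 - 5.74) = -2.176%, loss ≈ 9694 × 2.176/100 ≈ 211.
Year 1990: gap = -1.7 × (8.33 - 5.74) = -4.403%, loss ≈ 9694 × 4.403/100 ≈ 427.
Year 1991: gap = -1.7 × (8.3 - 5.74) = -4.352%, loss ≈ 9694 × 4.352/100 ≈ 422.
Year 1992: gap = -1.7 × (8.02 - 5.74) = -3.876%, loss ≈ 9694 × 3.876/100 ≈ 376.
Year 1993: gap = -1.7 × (6.84 - 5.74) = -1.87%, loss ≈ 9694 × 1.87/100 ≈ 181.
Total lost output = 211 + 427 + 422 + 376 + 181 = 1617 billion.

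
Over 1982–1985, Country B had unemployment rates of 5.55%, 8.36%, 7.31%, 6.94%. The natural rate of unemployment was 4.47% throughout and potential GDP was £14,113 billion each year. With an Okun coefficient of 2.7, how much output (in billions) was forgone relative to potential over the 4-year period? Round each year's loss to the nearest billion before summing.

£3,917 billion

Year 1982: gap = -2.7 × (5.55 - 4.47) = -2.916%, loss ≈ 14113 × 2.916/100 ≈ 412.
Year 1983: gap = -2.7 × (8.36 - 4.47) = -10.503%, loss ≈ 14113 × 10.503/100 ≈ 1482.
Year 1984: gap = -2.7 × (7.31 - 4.47) = -7.668%, loss ≈ 14113 × 7.668/100 ≈ 1082.
Year 1985: gap = -2.7 × (6.94 - 4.47) = -6.669%, loss ≈ 14113 × 6.669/100 ≈ 941.
Total lost output = 412 + 1482 + 1082 + 941 = 3917 billion.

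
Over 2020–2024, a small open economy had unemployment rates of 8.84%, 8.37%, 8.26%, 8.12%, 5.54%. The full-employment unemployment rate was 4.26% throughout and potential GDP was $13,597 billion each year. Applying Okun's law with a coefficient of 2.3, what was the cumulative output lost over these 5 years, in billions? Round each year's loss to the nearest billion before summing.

$5,575 billion

Year 2020: gap = -2.3 × (8.84 - 4.26) = -10.534%, loss ≈ 13597 × 10.534/100 ≈ 1432.
Year 2021: gap = -2.3 × (8.37 - 4.26) = -9.453%, loss ≈ 13597 × 9.453/100 ≈ 1285.
Year 2022: gap = -2.3 × (8.26 - 4.26) = -9.2%, loss ≈ 13597 × 9.2/100 ≈ 1251.
Year 2023: gap = -2.3 × (8.12 - 4.26) = -8.878%, loss ≈ 13597 × 8.878/100 ≈ 1207.
Year 2024: gap = -2.3 × (5.54 - 4.26) = -2.944%, loss ≈ 13597 × 2.944/100 ≈ 400.
Total lost output = 1432 + 1285 + 1251 + 1207 + 400 = 5575 billion.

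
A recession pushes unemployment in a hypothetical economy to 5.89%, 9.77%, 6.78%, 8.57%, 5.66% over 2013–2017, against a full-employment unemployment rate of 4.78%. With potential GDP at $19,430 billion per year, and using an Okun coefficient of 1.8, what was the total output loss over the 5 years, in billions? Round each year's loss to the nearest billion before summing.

$4,466 billion

Year 2013: gap = -1.8 × (5.89 - 4.78) = -1.998%, loss ≈ 19430 × 1.998/100 ≈ 388.
Year 2014: gap = -1.8 × (9.77 - 4.78) = -8.982%, loss ≈ 19430 × 8.982/100 ≈ 1745.
Year 2015: gap = -1.8 × (6.78 - 4.78) = -3.6%, loss ≈ 19430 × 3.6/100 ≈ 699.
Year 2016: gap = -1.8 × (8.57 - 4.78) = -6.822%, loss ≈ 19430 × 6.822/100 ≈ 1326.
Year 2017: gap = -1.8 × (5.66 - 4.78) = -1.584%, loss ≈ 19430 × 1.584/100 ≈ 308.
Total lost output = 388 + 1745 + 699 + 1326 + 308 = 4466 billion.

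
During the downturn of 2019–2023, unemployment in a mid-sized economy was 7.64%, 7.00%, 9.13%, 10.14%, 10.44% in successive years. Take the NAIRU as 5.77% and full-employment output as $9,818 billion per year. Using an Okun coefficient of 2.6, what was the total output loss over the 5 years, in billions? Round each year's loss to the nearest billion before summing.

Year 2019: gap = -2.6 × (7.64 - 5.77) = -4.862%, loss ≈ 9818 × 4.862/100 ≈ 477.
Year 2020: gap = -2.6 × (7 - 5.77) = -3.198%, loss ≈ 9818 × 3.198/100 ≈ 314.
Year 2021: gap = -2.6 × (9.13 - 5.77) = -8.736%, loss ≈ 9818 × 8.736/100 ≈ 858.
Year 2022: gap = -2.6 × (10.14 - 5.77) = -11.362%, loss ≈ 9818 × 11.362/100 ≈ 1116.
Year 2023: gap = -2.6 × (10.44 - 5.77) = -12.142%, loss ≈ 9818 × 12.142/100 ≈ 1192.
Total lost output = 477 + 314 + 858 + 1116 + 1192 = 3957 billion.

$3,957 billion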